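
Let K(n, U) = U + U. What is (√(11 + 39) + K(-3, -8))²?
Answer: 306 - 160*√2 ≈ 79.726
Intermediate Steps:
K(n, U) = 2*U
(√(11 + 39) + K(-3, -8))² = (√(11 + 39) + 2*(-8))² = (√50 - 16)² = (5*√2 - 16)² = (-16 + 5*√2)²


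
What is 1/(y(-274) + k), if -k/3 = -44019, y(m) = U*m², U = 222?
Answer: 1/16798929 ≈ 5.9528e-8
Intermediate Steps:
y(m) = 222*m²
k = 132057 (k = -3*(-44019) = 132057)
1/(y(-274) + k) = 1/(222*(-274)² + 132057) = 1/(222*75076 + 132057) = 1/(16666872 + 132057) = 1/16798929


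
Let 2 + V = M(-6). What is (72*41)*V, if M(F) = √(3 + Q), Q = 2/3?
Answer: -5904 + 984*√33 ≈ -251.35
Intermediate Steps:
Q = ⅔ (Q = 2*(⅓) = ⅔ ≈ 0.66667)
M(F) = √33/3 (M(F) = √(3 + ⅔) = √(11/3) = √33/3)
V = -2 + √33/3 ≈ -0.085146
(72*41)*V = (72*41)*(-2 + √33/3) = 2952*(-2 + √33/3) = -5904 + 984*√33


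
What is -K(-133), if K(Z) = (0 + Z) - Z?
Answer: 0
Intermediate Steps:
K(Z) = 0 (K(Z) = Z - Z = 0)
-K(-133) = -1*0 = 0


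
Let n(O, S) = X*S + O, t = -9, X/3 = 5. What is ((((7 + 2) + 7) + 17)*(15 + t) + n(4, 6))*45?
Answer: 13140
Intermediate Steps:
X = 15 (X = 3*5 = 15)
n(O, S) = O + 15*S (n(O, S) = 15*S + O = O + 15*S)
((((7 + 2) + 7) + 17)*(15 + t) + n(4, 6))*45 = ((((7 + 2) + 7) + 17)*(15 - 9) + (4 + 15*6))*45 = (((9 + 7) + 17)*6 + (4 + 90))*45 = ((16 + 17)*6 + 94)*45 = (33*6 + 94)*45 = (198 + 94)*45 = 292*45 = 13140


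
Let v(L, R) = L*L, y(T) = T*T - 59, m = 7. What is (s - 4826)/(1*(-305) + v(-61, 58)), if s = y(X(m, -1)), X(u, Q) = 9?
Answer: -1201/854 ≈ -1.4063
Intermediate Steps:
y(T) = -59 + T² (y(T) = T² - 59 = -59 + T²)
s = 22 (s = -59 + 9² = -59 + 81 = 22)
v(L, R) = L²
(s - 4826)/(1*(-305) + v(-61, 58)) = (22 - 4826)/(1*(-305) + (-61)²) = -4804/(-305 + 3721) = -4804/3416 = -4804*1/3416 = -1201/854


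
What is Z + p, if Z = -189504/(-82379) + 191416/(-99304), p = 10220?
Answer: 10451052016759/1022570527 ≈ 10220.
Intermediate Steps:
Z = 381230819/1022570527 (Z = -189504*(-1/82379) + 191416*(-1/99304) = 189504/82379 - 23927/12413 = 381230819/1022570527 ≈ 0.37282)
Z + p = 381230819/1022570527 + 10220 = 10451052016759/1022570527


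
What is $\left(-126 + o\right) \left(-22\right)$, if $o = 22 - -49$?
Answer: $1210$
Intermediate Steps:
$o = 71$ ($o = 22 + 49 = 71$)
$\left(-126 + o\right) \left(-22\right) = \left(-126 + 71\right) \left(-22\right) = \left(-55\right) \left(-22\right) = 1210$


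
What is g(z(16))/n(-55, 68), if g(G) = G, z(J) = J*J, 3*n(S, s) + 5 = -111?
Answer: -192/29 ≈ -6.6207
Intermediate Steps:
n(S, s) = -116/3 (n(S, s) = -5/3 + (⅓)*(-111) = -5/3 - 37 = -116/3)
z(J) = J²
g(z(16))/n(-55, 68) = 16²/(-116/3) = 256*(-3/116) = -192/29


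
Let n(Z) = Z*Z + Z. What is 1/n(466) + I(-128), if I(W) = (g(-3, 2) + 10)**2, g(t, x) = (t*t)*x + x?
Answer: 195859801/217622 ≈ 900.00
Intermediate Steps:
n(Z) = Z + Z**2 (n(Z) = Z**2 + Z = Z + Z**2)
g(t, x) = x + x*t**2 (g(t, x) = t**2*x + x = x*t**2 + x = x + x*t**2)
I(W) = 900 (I(W) = (2*(1 + (-3)**2) + 10)**2 = (2*(1 + 9) + 10)**2 = (2*10 + 10)**2 = (20 + 10)**2 = 30**2 = 900)
1/n(466) + I(-128) = 1/(466*(1 + 466)) + 900 = 1/(466*467) + 900 = 1/217622 + 900 = 195859801/217622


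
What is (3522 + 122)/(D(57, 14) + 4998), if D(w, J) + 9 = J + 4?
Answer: 3644/5007 ≈ 0.72778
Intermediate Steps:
D(w, J) = -5 + J (D(w, J) = -9 + (J + 4) = -9 + (4 + J) = -5 + J)
(3522 + 122)/(D(57, 14) + 4998) = (3522 + 122)/((-5 + 14) + 4998) = 3644/(9 + 4998) = 3644/5007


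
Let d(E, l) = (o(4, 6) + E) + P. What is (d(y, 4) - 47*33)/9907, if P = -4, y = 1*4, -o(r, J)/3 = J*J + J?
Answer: -1677/9907 ≈ -0.16927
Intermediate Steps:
o(r, J) = -3*J - 3*J² (o(r, J) = -3*(J*J + J) = -3*(J² + J) = -3*(J + J²) = -3*J - 3*J²)
y = 4
d(E, l) = -130 + E (d(E, l) = (-3*6*(1 + 6) + E) - 4 = (-3*6*7 + E) - 4 = (-126 + E) - 4 = -130 + E)
(d(y, 4) - 47*33)/9907 = ((-130 + 4) - 47*33)/9907 = (-126 - 1551)*(1/9907) = -1677*1/9907 = -1677/9907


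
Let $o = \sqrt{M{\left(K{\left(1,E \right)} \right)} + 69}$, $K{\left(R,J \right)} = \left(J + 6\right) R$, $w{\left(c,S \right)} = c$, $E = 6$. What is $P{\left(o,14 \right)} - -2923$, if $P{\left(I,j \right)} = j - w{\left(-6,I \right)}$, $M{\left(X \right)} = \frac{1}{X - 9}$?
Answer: $2943$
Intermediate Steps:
$K{\left(R,J \right)} = R \left(6 + J\right)$ ($K{\left(R,J \right)} = \left(6 + J\right) R = R \left(6 + J\right)$)
$M{\left(X \right)} = \frac{1}{-9 + X}$
$o = \frac{4 \sqrt{39}}{3}$ ($o = \sqrt{\frac{1}{-9 + 1 \left(6 + 6\right)} + 69} = \sqrt{\frac{1}{-9 + 1 \cdot 12} + 69} = \sqrt{\frac{1}{-9 + 12} + 69} = \sqrt{\frac{1}{3} + 69} = \sqrt{\frac{208}{3}} = \frac{4 \sqrt{39}}{3} \approx 8.3267$)
$P{\left(I,j \right)} = 6 + j$ ($P{\left(I,j \right)} = j - -6 = j + 6 = 6 + j$)
$P{\left(o,14 \right)} - -2923 = \left(6 + 14\right) - -2923 = 20 + 2923 = 2943$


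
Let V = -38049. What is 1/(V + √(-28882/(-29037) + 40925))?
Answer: -1104828813/42036443137730 - √34506644722959/42036443137730 ≈ -2.6422e-5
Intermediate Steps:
1/(V + √(-28882/(-29037) + 40925)) = 1/(-38049 + √(-28882/(-29037) + 40925)) = 1/(-38049 + √(-28882*(-1/29037) + 40925)) = 1/(-38049 + √(28882/29037 + 40925)) = 1/(-38049 + √(1188368107/29037)) = 1/(-38049 + √34506644722959/29037)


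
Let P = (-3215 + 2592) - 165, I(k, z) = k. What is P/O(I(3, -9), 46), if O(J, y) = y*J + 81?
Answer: -788/219 ≈ -3.5982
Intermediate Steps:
O(J, y) = 81 + J*y (O(J, y) = J*y + 81 = 81 + J*y)
P = -788 (P = -623 - 165 = -788)
P/O(I(3, -9), 46) = -788/(81 + 3*46) = -788/(81 + 138) = -788/219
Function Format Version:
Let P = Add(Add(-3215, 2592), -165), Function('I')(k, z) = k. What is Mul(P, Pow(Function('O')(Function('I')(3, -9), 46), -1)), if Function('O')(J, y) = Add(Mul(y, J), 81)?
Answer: Rational(-788, 219) ≈ -3.5982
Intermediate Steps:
Function('O')(J, y) = Add(81, Mul(J, y)) (Function('O')(J, y) = Add(Mul(J, y), 81) = Add(81, Mul(J, y)))
P = -788 (P = Add(-623, -165) = -788)
Mul(P, Pow(Function('O')(Function('I')(3, -9), 46), -1)) = Mul(-788, Pow(Add(81, Mul(3, 46)), -1)) = Mul(-788, Pow(Add(81, 138), -1)) = Mul(-788, Pow(219, -1)) = Mul(-788, Rational(1, 219)) = Rational(-788, 219)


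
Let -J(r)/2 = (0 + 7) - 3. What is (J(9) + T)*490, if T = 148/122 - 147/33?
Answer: -3696070/671 ≈ -5508.3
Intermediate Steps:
T = -2175/671 (T = 148*(1/122) - 147*1/33 = 74/61 - 49/11 = -2175/671 ≈ -3.2414)
J(r) = -8 (J(r) = -2*((0 + 7) - 3) = -2*(7 - 3) = -2*4 = -8)
(J(9) + T)*490 = (-8 - 2175/671)*490 = -7543/671*490 = -3696070/671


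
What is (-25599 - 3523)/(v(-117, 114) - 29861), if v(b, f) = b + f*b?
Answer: 14561/21658 ≈ 0.67231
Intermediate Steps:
v(b, f) = b + b*f
(-25599 - 3523)/(v(-117, 114) - 29861) = (-25599 - 3523)/(-117*(1 + 114) - 29861) = -29122/(-117*115 - 29861) = -29122/(-13455 - 29861) = -29122/(-43316) = -29122*(-1/43316) = 14561/21658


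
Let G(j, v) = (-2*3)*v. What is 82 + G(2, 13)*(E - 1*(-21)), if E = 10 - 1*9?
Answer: -1634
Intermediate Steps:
G(j, v) = -6*v
E = 1 (E = 10 - 9 = 1)
82 + G(2, 13)*(E - 1*(-21)) = 82 + (-6*13)*(1 - 1*(-21)) = 82 - 78*(1 + 21) = 82 - 78*22 = 82 - 1716 = -1634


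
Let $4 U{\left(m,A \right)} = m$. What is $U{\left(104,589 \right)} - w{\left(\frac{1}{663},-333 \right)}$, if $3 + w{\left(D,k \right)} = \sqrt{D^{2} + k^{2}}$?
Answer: $29 - \frac{\sqrt{48743366842}}{663} \approx -304.0$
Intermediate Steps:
$U{\left(m,A \right)} = \frac{m}{4}$
$w{\left(D,k \right)} = -3 + \sqrt{D^{2} + k^{2}}$
$U{\left(104,589 \right)} - w{\left(\frac{1}{663},-333 \right)} = \frac{1}{4} \cdot 104 - \left(-3 + \sqrt{\left(\frac{1}{663}\right)^{2} + \left(-333\right)^{2}}\right) = 26 - \left(-3 + \sqrt{\left(\frac{1}{663}\right)^{2} + 110889}\right) = 26 - \left(-3 + \sqrt{\frac{1}{439569} + 110889}\right) = 26 - \left(-3 + \sqrt{\frac{48743366842}{439569}}\right) = 26 - \left(-3 + \frac{\sqrt{48743366842}}{663}\right) = 26 + \left(3 - \frac{\sqrt{48743366842}}{663}\right) = 29 - \frac{\sqrt{48743366842}}{663}$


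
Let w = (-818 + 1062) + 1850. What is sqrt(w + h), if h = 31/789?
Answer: sqrt(1303583433)/789 ≈ 45.761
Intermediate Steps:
h = 31/789 (h = 31*(1/789) = 31/789 ≈ 0.039290)
w = 2094 (w = 244 + 1850 = 2094)
sqrt(w + h) = sqrt(2094 + 31/789) = sqrt(1652197/789) = sqrt(1303583433)/789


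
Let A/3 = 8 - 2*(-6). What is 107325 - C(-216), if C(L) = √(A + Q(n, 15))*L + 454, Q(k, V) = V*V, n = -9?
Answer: 106871 + 216*√285 ≈ 1.1052e+5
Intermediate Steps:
Q(k, V) = V²
A = 60 (A = 3*(8 - 2*(-6)) = 3*(8 + 12) = 3*20 = 60)
C(L) = 454 + L*√285 (C(L) = √(60 + 15²)*L + 454 = √(60 + 225)*L + 454 = √285*L + 454 = L*√285 + 454 = 454 + L*√285)
107325 - C(-216) = 107325 - (454 - 216*√285) = 107325 + (-454 + 216*√285) = 106871 + 216*√285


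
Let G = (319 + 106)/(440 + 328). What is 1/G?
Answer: 768/425 ≈ 1.8071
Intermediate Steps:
G = 425/768 ≈ 0.55339
1/G = 1/(425/768) = 768/425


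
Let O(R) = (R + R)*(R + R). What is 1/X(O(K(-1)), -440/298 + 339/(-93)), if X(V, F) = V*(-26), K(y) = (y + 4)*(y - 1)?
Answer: -1/3744 ≈ -0.00026709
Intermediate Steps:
K(y) = (-1 + y)*(4 + y) (K(y) = (4 + y)*(-1 + y) = (-1 + y)*(4 + y))
O(R) = 4*R² (O(R) = (2*R)*(2*R) = 4*R²)
X(V, F) = -26*V
1/X(O(K(-1)), -440/298 + 339/(-93)) = 1/(-104*(-4 + (-1)² + 3*(-1))²) = 1/(-104*(-4 + 1 - 3)²) = 1/(-104*(-6)²) = 1/(-104*36) = 1/(-26*144) = 1/(-3744) = -1/3744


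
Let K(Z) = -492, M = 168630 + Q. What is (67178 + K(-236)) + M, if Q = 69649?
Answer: 304965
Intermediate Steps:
M = 238279 (M = 168630 + 69649 = 238279)
(67178 + K(-236)) + M = (67178 - 492) + 238279 = 66686 + 238279 = 304965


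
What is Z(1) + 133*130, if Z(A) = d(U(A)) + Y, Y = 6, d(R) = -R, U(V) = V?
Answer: 17295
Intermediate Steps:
Z(A) = 6 - A (Z(A) = -A + 6 = 6 - A)
Z(1) + 133*130 = (6 - 1*1) + 133*130 = (6 - 1) + 17290 = 5 + 17290 = 17295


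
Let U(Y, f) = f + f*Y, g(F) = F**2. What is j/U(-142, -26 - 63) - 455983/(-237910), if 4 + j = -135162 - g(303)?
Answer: -48277491583/2985532590 ≈ -16.170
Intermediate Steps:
U(Y, f) = f + Y*f
j = -226975 (j = -4 + (-135162 - 1*303**2) = -4 + (-135162 - 1*91809) = -4 + (-135162 - 91809) = -4 - 226971 = -226975)
j/U(-142, -26 - 63) - 455983/(-237910) = -226975*1/((1 - 142)*(-26 - 63)) - 455983/(-237910) = -226975/((-89*(-141))) - 455983*(-1/237910) = -226975/12549 + 455983/237910 = -48277491583/2985532590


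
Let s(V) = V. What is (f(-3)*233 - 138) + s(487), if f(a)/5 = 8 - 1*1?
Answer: 8504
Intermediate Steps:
f(a) = 35 (f(a) = 5*(8 - 1*1) = 5*(8 - 1) = 5*7 = 35)
(f(-3)*233 - 138) + s(487) = (35*233 - 138) + 487 = (8155 - 138) + 487 = 8017 + 487 = 8504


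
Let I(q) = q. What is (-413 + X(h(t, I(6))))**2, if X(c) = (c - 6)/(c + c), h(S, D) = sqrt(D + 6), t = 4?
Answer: 170157 + 825*sqrt(3)/2 ≈ 1.7087e+5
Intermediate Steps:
h(S, D) = sqrt(6 + D)
X(c) = (-6 + c)/(2*c) (X(c) = (-6 + c)/((2*c)) = (-6 + c)*(1/(2*c)) = (-6 + c)/(2*c))
(-413 + X(h(t, I(6))))**2 = (-413 + (-6 + sqrt(6 + 6))/(2*(sqrt(6 + 6))))**2 = (-413 + (-6 + sqrt(12))/(2*(sqrt(12))))**2 = (-413 + (-6 + 2*sqrt(3))/(2*((2*sqrt(3)))))**2 = (-413 + (sqrt(3)/6)*(-6 + 2*sqrt(3))/2)**2 = (-413 + sqrt(3)*(-6 + 2*sqrt(3))/12)**2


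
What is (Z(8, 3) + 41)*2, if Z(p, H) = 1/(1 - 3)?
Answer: 81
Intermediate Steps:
Z(p, H) = -1/2 (Z(p, H) = 1/(-2) = -1/2)
(Z(8, 3) + 41)*2 = (-1/2 + 41)*2 = (81/2)*2 = 81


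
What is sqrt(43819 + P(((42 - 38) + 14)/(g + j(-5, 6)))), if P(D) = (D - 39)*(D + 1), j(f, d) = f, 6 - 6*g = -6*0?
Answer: sqrt(175885)/2 ≈ 209.69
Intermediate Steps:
g = 1 (g = 1 - (-1)*0 = 1 - 1/6*0 = 1 + 0 = 1)
P(D) = (1 + D)*(-39 + D) (P(D) = (-39 + D)*(1 + D) = (1 + D)*(-39 + D))
sqrt(43819 + P(((42 - 38) + 14)/(g + j(-5, 6)))) = sqrt(43819 + (-39 + (((42 - 38) + 14)/(1 - 5))**2 - 38*((42 - 38) + 14)/(1 - 5))) = sqrt(43819 + (-39 + ((4 + 14)/(-4))**2 - 38*(4 + 14)/(-4))) = sqrt(43819 + (-39 + (18*(-1/4))**2 - 684*(-1)/4)) = sqrt(43819 + (-39 + (-9/2)**2 - 38*(-9/2))) = sqrt(43819 + (-39 + 81/4 + 171)) = sqrt(43819 + 609/4) = sqrt(175885/4) = sqrt(175885)/2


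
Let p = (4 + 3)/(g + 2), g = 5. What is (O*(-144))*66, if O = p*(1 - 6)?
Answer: 47520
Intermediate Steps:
p = 1 (p = (4 + 3)/(5 + 2) = 7/7 = 7*(⅐) = 1)
O = -5 (O = 1*(1 - 6) = 1*(-5) = -5)
(O*(-144))*66 = -5*(-144)*66 = 720*66 = 47520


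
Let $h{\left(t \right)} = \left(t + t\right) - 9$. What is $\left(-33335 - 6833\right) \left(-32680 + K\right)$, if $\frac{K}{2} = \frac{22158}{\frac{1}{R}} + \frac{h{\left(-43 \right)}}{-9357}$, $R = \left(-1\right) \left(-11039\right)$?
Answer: $- \frac{183856129008200464}{9357} \approx -1.9649 \cdot 10^{13}$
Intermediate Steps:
$h{\left(t \right)} = -9 + 2 t$ ($h{\left(t \right)} = 2 t - 9 = -9 + 2 t$)
$R = 11039$
$K = \frac{4577484859858}{9357}$ ($K = 2 \left(\frac{22158}{\frac{1}{11039}} + \frac{-9 + 2 \left(-43\right)}{-9357}\right) = 2 \left(22158 \frac{1}{\frac{1}{11039}} + \left(-9 - 86\right) \left(- \frac{1}{9357}\right)\right) = 2 \left(22158 \cdot 11039 - - \frac{95}{9357}\right) = 2 \left(244602162 + \frac{95}{9357}\right) = 2 \cdot \frac{2288742429929}{9357} = \frac{4577484859858}{9357} \approx 4.892 \cdot 10^{8}$)
$\left(-33335 - 6833\right) \left(-32680 + K\right) = \left(-33335 - 6833\right) \left(-32680 + \frac{4577484859858}{9357}\right) = \left(-40168\right) \frac{4577179073098}{9357} = - \frac{183856129008200464}{9357}$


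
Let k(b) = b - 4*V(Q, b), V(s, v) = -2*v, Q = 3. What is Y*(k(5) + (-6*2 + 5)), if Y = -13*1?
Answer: -494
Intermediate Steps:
Y = -13
k(b) = 9*b (k(b) = b - (-8)*b = b + 8*b = 9*b)
Y*(k(5) + (-6*2 + 5)) = -13*(9*5 + (-6*2 + 5)) = -13*(45 + (-12 + 5)) = -13*(45 - 7) = -13*38 = -494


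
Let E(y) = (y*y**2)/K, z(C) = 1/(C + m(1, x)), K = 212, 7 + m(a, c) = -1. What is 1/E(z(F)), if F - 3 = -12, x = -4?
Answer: -1041556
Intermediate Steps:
m(a, c) = -8 (m(a, c) = -7 - 1 = -8)
F = -9 (F = 3 - 12 = -9)
z(C) = 1/(-8 + C) (z(C) = 1/(C - 8) = 1/(-8 + C))
E(y) = y**3/212 (E(y) = (y*y**2)/212 = y**3*(1/212) = y**3/212)
1/E(z(F)) = 1/((1/(-8 - 9))**3/212) = 1/((1/(-17))**3/212) = 1/((-1/17)**3/212) = 1/((1/212)*(-1/4913)) = 1/(-1/1041556) = -1041556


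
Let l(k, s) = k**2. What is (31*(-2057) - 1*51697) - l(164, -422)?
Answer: -142360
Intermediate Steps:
(31*(-2057) - 1*51697) - l(164, -422) = (31*(-2057) - 1*51697) - 1*164**2 = (-63767 - 51697) - 1*26896 = -115464 - 26896 = -142360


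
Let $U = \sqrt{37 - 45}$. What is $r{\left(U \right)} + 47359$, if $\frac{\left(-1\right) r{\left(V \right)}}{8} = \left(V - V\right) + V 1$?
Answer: $47359 - 16 i \sqrt{2} \approx 47359.0 - 22.627 i$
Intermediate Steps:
$U = 2 i \sqrt{2}$ ($U = \sqrt{-8} = 2 i \sqrt{2} \approx 2.8284 i$)
$r{\left(V \right)} = - 8 V$ ($r{\left(V \right)} = - 8 \left(\left(V - V\right) + V 1\right) = - 8 \left(0 + V\right) = - 8 V$)
$r{\left(U \right)} + 47359 = - 8 \cdot 2 i \sqrt{2} + 47359 = - 16 i \sqrt{2} + 47359 = 47359 - 16 i \sqrt{2}$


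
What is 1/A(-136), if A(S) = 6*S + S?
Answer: -1/952 ≈ -0.0010504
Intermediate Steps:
A(S) = 7*S
1/A(-136) = 1/(7*(-136)) = 1/(-952) = -1/952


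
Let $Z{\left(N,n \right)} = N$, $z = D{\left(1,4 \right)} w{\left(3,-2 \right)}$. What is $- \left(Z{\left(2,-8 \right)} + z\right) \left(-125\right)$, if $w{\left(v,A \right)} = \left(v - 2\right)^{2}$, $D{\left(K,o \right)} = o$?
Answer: $750$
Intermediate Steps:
$w{\left(v,A \right)} = \left(-2 + v\right)^{2}$
$z = 4$ ($z = 4 \left(-2 + 3\right)^{2} = 4 \cdot 1^{2} = 4 \cdot 1 = 4$)
$- \left(Z{\left(2,-8 \right)} + z\right) \left(-125\right) = - \left(2 + 4\right) \left(-125\right) = - 6 \left(-125\right) = \left(-1\right) \left(-750\right) = 750$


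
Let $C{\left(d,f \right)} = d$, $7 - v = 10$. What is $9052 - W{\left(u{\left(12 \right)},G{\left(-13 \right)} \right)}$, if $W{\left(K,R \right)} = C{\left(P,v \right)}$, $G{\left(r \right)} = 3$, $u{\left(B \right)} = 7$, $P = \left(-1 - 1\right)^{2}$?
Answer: $9048$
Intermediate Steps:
$v = -3$ ($v = 7 - 10 = -3$)
$P = 4$ ($P = \left(-2\right)^{2} = 4$)
$W{\left(K,R \right)} = 4$
$9052 - W{\left(u{\left(12 \right)},G{\left(-13 \right)} \right)} = 9052 - 4 = 9048$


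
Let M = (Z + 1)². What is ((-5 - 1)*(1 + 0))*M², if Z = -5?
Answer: -1536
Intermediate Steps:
M = 16 (M = (-5 + 1)² = (-4)² = 16)
((-5 - 1)*(1 + 0))*M² = ((-5 - 1)*(1 + 0))*16² = -6*1*256 = -6*256 = -1536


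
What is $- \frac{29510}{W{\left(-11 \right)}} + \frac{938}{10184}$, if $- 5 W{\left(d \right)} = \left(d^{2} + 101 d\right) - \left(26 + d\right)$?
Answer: $- \frac{2241353}{15276} \approx -146.72$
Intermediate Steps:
$W{\left(d \right)} = \frac{26}{5} - 20 d - \frac{d^{2}}{5}$ ($W{\left(d \right)} = - \frac{\left(d^{2} + 101 d\right) - \left(26 + d\right)}{5} = - \frac{-26 + d^{2} + 100 d}{5} = \frac{26}{5} - 20 d - \frac{d^{2}}{5}$)
$- \frac{29510}{W{\left(-11 \right)}} + \frac{938}{10184} = - \frac{29510}{\frac{26}{5} - -220 - \frac{\left(-11\right)^{2}}{5}} + \frac{938}{10184} = - \frac{29510}{\frac{26}{5} + 220 - \frac{121}{5}} + 938 \cdot \frac{1}{10184} = - \frac{29510}{\frac{26}{5} + 220 - \frac{121}{5}} + \frac{7}{76} = - \frac{29510}{201} + \frac{7}{76} = - \frac{2241353}{15276}$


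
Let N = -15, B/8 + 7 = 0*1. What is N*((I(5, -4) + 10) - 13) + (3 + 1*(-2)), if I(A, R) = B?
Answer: 886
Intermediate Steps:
B = -56 (B = -56 + 8*(0*1) = -56 + 8*0 = -56 + 0 = -56)
I(A, R) = -56
N*((I(5, -4) + 10) - 13) + (3 + 1*(-2)) = -15*((-56 + 10) - 13) + (3 + 1*(-2)) = -15*(-46 - 13) + (3 - 2) = -15*(-59) + 1 = 885 + 1 = 886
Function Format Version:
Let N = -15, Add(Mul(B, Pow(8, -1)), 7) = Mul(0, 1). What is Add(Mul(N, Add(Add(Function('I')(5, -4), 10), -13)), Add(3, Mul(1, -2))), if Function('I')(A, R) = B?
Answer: 886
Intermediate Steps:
B = -56 (B = Add(-56, Mul(8, Mul(0, 1))) = Add(-56, Mul(8, 0)) = Add(-56, 0) = -56)
Function('I')(A, R) = -56
Add(Mul(N, Add(Add(Function('I')(5, -4), 10), -13)), Add(3, Mul(1, -2))) = Add(Mul(-15, Add(Add(-56, 10), -13)), Add(3, Mul(1, -2))) = Add(Mul(-15, Add(-46, -13)), Add(3, -2)) = Add(Mul(-15, -59), 1) = Add(885, 1) = 886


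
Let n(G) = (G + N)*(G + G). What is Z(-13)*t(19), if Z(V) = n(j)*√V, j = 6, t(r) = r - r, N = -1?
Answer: 0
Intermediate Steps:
t(r) = 0
n(G) = 2*G*(-1 + G) (n(G) = (G - 1)*(G + G) = (-1 + G)*(2*G) = 2*G*(-1 + G))
Z(V) = 60*√V (Z(V) = (2*6*(-1 + 6))*√V = (2*6*5)*√V = 60*√V)
Z(-13)*t(19) = (60*√(-13))*0 = (60*(I*√13))*0 = (60*I*√13)*0 = 0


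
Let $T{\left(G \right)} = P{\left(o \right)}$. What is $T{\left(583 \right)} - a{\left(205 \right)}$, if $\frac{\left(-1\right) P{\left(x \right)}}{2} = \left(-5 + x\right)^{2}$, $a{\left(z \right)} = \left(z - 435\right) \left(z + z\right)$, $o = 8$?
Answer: $94282$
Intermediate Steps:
$a{\left(z \right)} = 2 z \left(-435 + z\right)$ ($a{\left(z \right)} = \left(-435 + z\right) 2 z = 2 z \left(-435 + z\right)$)
$P{\left(x \right)} = - 2 \left(-5 + x\right)^{2}$
$T{\left(G \right)} = -18$ ($T{\left(G \right)} = - 2 \left(-5 + 8\right)^{2} = - 2 \cdot 3^{2} = \left(-2\right) 9 = -18$)
$T{\left(583 \right)} - a{\left(205 \right)} = -18 - 2 \cdot 205 \left(-435 + 205\right) = -18 - 2 \cdot 205 \left(-230\right) = -18 - -94300 = -18 + 94300 = 94282$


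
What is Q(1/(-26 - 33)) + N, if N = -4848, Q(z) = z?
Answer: -286033/59 ≈ -4848.0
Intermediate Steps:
Q(1/(-26 - 33)) + N = 1/(-26 - 33) - 4848 = 1/(-59) - 4848 = -1/59 - 4848 = -286033/59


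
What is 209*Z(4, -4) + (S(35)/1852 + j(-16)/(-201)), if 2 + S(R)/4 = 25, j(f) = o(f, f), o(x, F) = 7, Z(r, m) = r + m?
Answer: 1382/93063 ≈ 0.014850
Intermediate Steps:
Z(r, m) = m + r
j(f) = 7
S(R) = 92 (S(R) = -8 + 4*25 = -8 + 100 = 92)
209*Z(4, -4) + (S(35)/1852 + j(-16)/(-201)) = 209*(-4 + 4) + (92/1852 + 7/(-201)) = 209*0 + (92*(1/1852) + 7*(-1/201)) = 0 + (23/463 - 7/201) = 0 + 1382/93063 = 1382/93063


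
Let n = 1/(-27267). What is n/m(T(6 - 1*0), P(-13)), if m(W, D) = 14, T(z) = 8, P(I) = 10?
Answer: -1/381738 ≈ -2.6196e-6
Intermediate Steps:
n = -1/27267 ≈ -3.6674e-5
n/m(T(6 - 1*0), P(-13)) = -1/27267/14 = -1/27267*1/14 = -1/381738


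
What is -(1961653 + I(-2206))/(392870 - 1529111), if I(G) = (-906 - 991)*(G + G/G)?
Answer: 6144538/1136241 ≈ 5.4078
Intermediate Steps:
I(G) = -1897 - 1897*G (I(G) = -1897*(G + 1) = -1897*(1 + G) = -1897 - 1897*G)
-(1961653 + I(-2206))/(392870 - 1529111) = -(1961653 + (-1897 - 1897*(-2206)))/(392870 - 1529111) = -(1961653 + (-1897 + 4184782))/(-1136241) = -(1961653 + 4182885)*(-1)/1136241 = -6144538*(-1)/1136241 = -1*(-6144538/1136241) = 6144538/1136241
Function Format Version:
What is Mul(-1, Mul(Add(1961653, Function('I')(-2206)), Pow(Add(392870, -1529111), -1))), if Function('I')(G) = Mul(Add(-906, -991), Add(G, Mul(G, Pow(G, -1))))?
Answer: Rational(6144538, 1136241) ≈ 5.4078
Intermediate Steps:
Function('I')(G) = Add(-1897, Mul(-1897, G)) (Function('I')(G) = Mul(-1897, Add(G, 1)) = Mul(-1897, Add(1, G)) = Add(-1897, Mul(-1897, G)))
Mul(-1, Mul(Add(1961653, Function('I')(-2206)), Pow(Add(392870, -1529111), -1))) = Mul(-1, Mul(Add(1961653, Add(-1897, Mul(-1897, -2206))), Pow(Add(392870, -1529111), -1))) = Mul(-1, Mul(Add(1961653, Add(-1897, 4184782)), Pow(-1136241, -1))) = Mul(-1, Mul(Add(1961653, 4182885), Rational(-1, 1136241))) = Mul(-1, Mul(6144538, Rational(-1, 1136241))) = Mul(-1, Rational(-6144538, 1136241)) = Rational(6144538, 1136241)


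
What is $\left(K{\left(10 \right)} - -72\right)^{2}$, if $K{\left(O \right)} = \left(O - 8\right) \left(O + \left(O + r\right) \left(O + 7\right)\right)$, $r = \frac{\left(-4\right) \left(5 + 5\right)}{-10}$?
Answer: $322624$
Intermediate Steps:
$r = 4$ ($r = \left(-4\right) 10 \left(- \frac{1}{10}\right) = \left(-40\right) \left(- \frac{1}{10}\right) = 4$)
$K{\left(O \right)} = \left(-8 + O\right) \left(O + \left(4 + O\right) \left(7 + O\right)\right)$ ($K{\left(O \right)} = \left(O - 8\right) \left(O + \left(O + 4\right) \left(O + 7\right)\right) = \left(-8 + O\right) \left(O + \left(4 + O\right) \left(7 + O\right)\right)$)
$\left(K{\left(10 \right)} - -72\right)^{2} = \left(\left(-224 + 10^{3} - 680 + 4 \cdot 10^{2}\right) - -72\right)^{2} = \left(\left(-224 + 1000 - 680 + 4 \cdot 100\right) + 72\right)^{2} = \left(\left(-224 + 1000 - 680 + 400\right) + 72\right)^{2} = \left(496 + 72\right)^{2} = 568^{2} = 322624$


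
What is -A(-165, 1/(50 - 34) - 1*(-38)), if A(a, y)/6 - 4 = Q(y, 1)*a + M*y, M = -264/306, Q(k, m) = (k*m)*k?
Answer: 3121340127/2176 ≈ 1.4344e+6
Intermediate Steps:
Q(k, m) = m*k²
M = -44/51 (M = -264*1/306 = -44/51 ≈ -0.86275)
A(a, y) = 24 - 88*y/17 + 6*a*y² (A(a, y) = 24 + 6*((1*y²)*a - 44*y/51) = 24 + 6*(y²*a - 44*y/51) = 24 + 6*(a*y² - 44*y/51) = 24 + 6*(-44*y/51 + a*y²) = 24 + (-88*y/17 + 6*a*y²) = 24 - 88*y/17 + 6*a*y²)
-A(-165, 1/(50 - 34) - 1*(-38)) = -(24 - 88*(1/(50 - 34) - 1*(-38))/17 + 6*(-165)*(1/(50 - 34) - 1*(-38))²) = -(24 - 88*(1/16 + 38)/17 + 6*(-165)*(1/16 + 38)²) = -(24 - 88/17*609/16 + 6*(-165)*(609/16)²) = -(24 - 6699/34 + 6*(-165)*(370881/256)) = -(24 - 6699/34 - 183586095/128) = -1*(-3121340127/2176) = 3121340127/2176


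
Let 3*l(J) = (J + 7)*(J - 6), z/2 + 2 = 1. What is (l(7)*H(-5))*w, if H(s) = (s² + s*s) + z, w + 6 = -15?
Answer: -4704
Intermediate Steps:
z = -2 (z = -4 + 2*1 = -4 + 2 = -2)
w = -21 (w = -6 - 15 = -21)
H(s) = -2 + 2*s² (H(s) = (s² + s*s) - 2 = (s² + s²) - 2 = 2*s² - 2 = -2 + 2*s²)
l(J) = (-6 + J)*(7 + J)/3 (l(J) = ((J + 7)*(J - 6))/3 = ((7 + J)*(-6 + J))/3 = ((-6 + J)*(7 + J))/3 = (-6 + J)*(7 + J)/3)
(l(7)*H(-5))*w = ((-14 + (⅓)*7 + (⅓)*7²)*(-2 + 2*(-5)²))*(-21) = ((-14 + 7/3 + (⅓)*49)*(-2 + 2*25))*(-21) = ((-14 + 7/3 + 49/3)*(-2 + 50))*(-21) = ((14/3)*48)*(-21) = 224*(-21) = -4704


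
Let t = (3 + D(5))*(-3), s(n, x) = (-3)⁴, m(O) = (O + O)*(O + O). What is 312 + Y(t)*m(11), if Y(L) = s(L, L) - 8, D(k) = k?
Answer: 35644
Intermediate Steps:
m(O) = 4*O² (m(O) = (2*O)*(2*O) = 4*O²)
s(n, x) = 81
t = -24 (t = (3 + 5)*(-3) = 8*(-3) = -24)
Y(L) = 73 (Y(L) = 81 - 8 = 73)
312 + Y(t)*m(11) = 312 + 73*(4*11²) = 312 + 73*(4*121) = 312 + 73*484 = 312 + 35332 = 35644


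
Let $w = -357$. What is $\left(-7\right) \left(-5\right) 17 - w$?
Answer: $952$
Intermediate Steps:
$\left(-7\right) \left(-5\right) 17 - w = \left(-7\right) \left(-5\right) 17 - -357 = 35 \cdot 17 + 357 = 595 + 357 = 952$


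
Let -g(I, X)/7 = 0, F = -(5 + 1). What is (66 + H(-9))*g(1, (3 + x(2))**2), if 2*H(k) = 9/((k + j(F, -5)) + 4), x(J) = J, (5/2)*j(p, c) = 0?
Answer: 0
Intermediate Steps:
F = -6 (F = -1*6 = -6)
j(p, c) = 0 (j(p, c) = (2/5)*0 = 0)
g(I, X) = 0 (g(I, X) = -7*0 = 0)
H(k) = 9/(2*(4 + k)) (H(k) = (9/((k + 0) + 4))/2 = (9/(k + 4))/2 = (9/(4 + k))/2 = 9/(2*(4 + k)))
(66 + H(-9))*g(1, (3 + x(2))**2) = (66 + 9/(2*(4 - 9)))*0 = (66 + (9/2)/(-5))*0 = (66 + (9/2)*(-1/5))*0 = (66 - 9/10)*0 = (651/10)*0 = 0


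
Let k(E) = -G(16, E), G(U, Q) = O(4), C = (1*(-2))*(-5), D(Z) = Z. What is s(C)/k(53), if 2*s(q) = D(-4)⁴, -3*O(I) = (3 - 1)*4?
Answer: 48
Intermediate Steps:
C = 10 (C = -2*(-5) = 10)
O(I) = -8/3 (O(I) = -(3 - 1)*4/3 = -2*4/3 = -⅓*8 = -8/3)
s(q) = 128 (s(q) = (½)*(-4)⁴ = (½)*256 = 128)
G(U, Q) = -8/3
k(E) = 8/3 (k(E) = -1*(-8/3) = 8/3)
s(C)/k(53) = 128/(8/3) = 128*(3/8) = 48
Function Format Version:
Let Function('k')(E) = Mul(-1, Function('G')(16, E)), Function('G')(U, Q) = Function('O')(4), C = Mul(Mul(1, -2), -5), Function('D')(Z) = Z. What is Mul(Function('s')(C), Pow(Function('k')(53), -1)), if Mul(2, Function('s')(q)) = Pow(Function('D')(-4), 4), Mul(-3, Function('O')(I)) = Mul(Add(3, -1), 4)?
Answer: 48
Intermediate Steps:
C = 10 (C = Mul(-2, -5) = 10)
Function('O')(I) = Rational(-8, 3) (Function('O')(I) = Mul(Rational(-1, 3), Mul(Add(3, -1), 4)) = Mul(Rational(-1, 3), Mul(2, 4)) = Mul(Rational(-1, 3), 8) = Rational(-8, 3))
Function('s')(q) = 128 (Function('s')(q) = Mul(Rational(1, 2), Pow(-4, 4)) = Mul(Rational(1, 2), 256) = 128)
Function('G')(U, Q) = Rational(-8, 3)
Function('k')(E) = Rational(8, 3) (Function('k')(E) = Mul(-1, Rational(-8, 3)) = Rational(8, 3))
Mul(Function('s')(C), Pow(Function('k')(53), -1)) = Mul(128, Pow(Rational(8, 3), -1)) = Mul(128, Rational(3, 8)) = 48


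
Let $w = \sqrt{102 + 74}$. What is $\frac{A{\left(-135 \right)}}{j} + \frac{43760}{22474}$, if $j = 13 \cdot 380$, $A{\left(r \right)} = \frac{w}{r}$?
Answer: $\frac{21880}{11237} - \frac{\sqrt{11}}{166725} \approx 1.9471$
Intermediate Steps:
$w = 4 \sqrt{11}$ ($w = \sqrt{176} = 4 \sqrt{11} \approx 13.266$)
$A{\left(r \right)} = \frac{4 \sqrt{11}}{r}$
$j = 4940$
$\frac{A{\left(-135 \right)}}{j} + \frac{43760}{22474} = \frac{4 \sqrt{11} \frac{1}{-135}}{4940} + \frac{43760}{22474} = 4 \sqrt{11} \left(- \frac{1}{135}\right) \frac{1}{4940} + 43760 \cdot \frac{1}{22474} = - \frac{4 \sqrt{11}}{135} \cdot \frac{1}{4940} + \frac{21880}{11237} = - \frac{\sqrt{11}}{166725} + \frac{21880}{11237} = \frac{21880}{11237} - \frac{\sqrt{11}}{166725}$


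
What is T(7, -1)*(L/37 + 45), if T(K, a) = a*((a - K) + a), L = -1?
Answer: 14976/37 ≈ 404.76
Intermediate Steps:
T(K, a) = a*(-K + 2*a)
T(7, -1)*(L/37 + 45) = (-(-1*7 + 2*(-1)))*(-1/37 + 45) = (-(-7 - 2))*(-1*1/37 + 45) = (-1*(-9))*(-1/37 + 45) = 9*(1664/37) = 14976/37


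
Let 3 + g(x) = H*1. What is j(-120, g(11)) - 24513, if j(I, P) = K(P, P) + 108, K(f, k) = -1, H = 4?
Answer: -24406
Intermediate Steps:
g(x) = 1 (g(x) = -3 + 4*1 = -3 + 4 = 1)
j(I, P) = 107 (j(I, P) = -1 + 108 = 107)
j(-120, g(11)) - 24513 = 107 - 24513 = -24406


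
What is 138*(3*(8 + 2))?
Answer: 4140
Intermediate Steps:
138*(3*(8 + 2)) = 138*(3*10) = 138*30 = 4140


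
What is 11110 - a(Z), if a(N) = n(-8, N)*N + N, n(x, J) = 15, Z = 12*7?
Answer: 9766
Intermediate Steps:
Z = 84
a(N) = 16*N (a(N) = 15*N + N = 16*N)
11110 - a(Z) = 11110 - 16*84 = 11110 - 1*1344 = 11110 - 1344 = 9766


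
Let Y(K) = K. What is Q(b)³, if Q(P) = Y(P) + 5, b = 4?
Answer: 729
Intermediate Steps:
Q(P) = 5 + P (Q(P) = P + 5 = 5 + P)
Q(b)³ = (5 + 4)³ = 9³ = 729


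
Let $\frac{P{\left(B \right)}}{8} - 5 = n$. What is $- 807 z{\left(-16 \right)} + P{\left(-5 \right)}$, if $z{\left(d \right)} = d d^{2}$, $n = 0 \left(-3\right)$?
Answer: $3305512$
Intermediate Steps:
$n = 0$
$P{\left(B \right)} = 40$ ($P{\left(B \right)} = 40 + 8 \cdot 0 = 40 + 0 = 40$)
$z{\left(d \right)} = d^{3}$
$- 807 z{\left(-16 \right)} + P{\left(-5 \right)} = - 807 \left(-16\right)^{3} + 40 = \left(-807\right) \left(-4096\right) + 40 = 3305472 + 40 = 3305512$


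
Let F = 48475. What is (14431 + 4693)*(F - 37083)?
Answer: 217860608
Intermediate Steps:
(14431 + 4693)*(F - 37083) = (14431 + 4693)*(48475 - 37083) = 19124*11392 = 217860608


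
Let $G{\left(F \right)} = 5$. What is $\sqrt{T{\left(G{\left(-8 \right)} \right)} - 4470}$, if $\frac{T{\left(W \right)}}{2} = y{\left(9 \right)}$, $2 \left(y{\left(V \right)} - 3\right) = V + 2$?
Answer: $i \sqrt{4453} \approx 66.731 i$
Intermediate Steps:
$y{\left(V \right)} = 4 + \frac{V}{2}$ ($y{\left(V \right)} = 3 + \frac{V + 2}{2} = 3 + \frac{2 + V}{2} = 3 + \left(1 + \frac{V}{2}\right) = 4 + \frac{V}{2}$)
$T{\left(W \right)} = 17$ ($T{\left(W \right)} = 2 \left(4 + \frac{1}{2} \cdot 9\right) = 2 \left(4 + \frac{9}{2}\right) = 2 \cdot \frac{17}{2} = 17$)
$\sqrt{T{\left(G{\left(-8 \right)} \right)} - 4470} = \sqrt{17 - 4470} = \sqrt{-4453} = i \sqrt{4453}$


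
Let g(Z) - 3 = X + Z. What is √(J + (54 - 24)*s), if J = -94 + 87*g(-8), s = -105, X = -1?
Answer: I*√3766 ≈ 61.368*I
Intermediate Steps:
g(Z) = 2 + Z (g(Z) = 3 + (-1 + Z) = 2 + Z)
J = -616 (J = -94 + 87*(2 - 8) = -94 + 87*(-6) = -94 - 522 = -616)
√(J + (54 - 24)*s) = √(-616 + (54 - 24)*(-105)) = √(-616 + 30*(-105)) = √(-616 - 3150) = √(-3766) = I*√3766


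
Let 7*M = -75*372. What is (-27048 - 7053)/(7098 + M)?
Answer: -79569/7262 ≈ -10.957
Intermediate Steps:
M = -27900/7 (M = (-75*372)/7 = (⅐)*(-27900) = -27900/7 ≈ -3985.7)
(-27048 - 7053)/(7098 + M) = (-27048 - 7053)/(7098 - 27900/7) = -34101/21786/7 = -34101*7/21786 = -79569/7262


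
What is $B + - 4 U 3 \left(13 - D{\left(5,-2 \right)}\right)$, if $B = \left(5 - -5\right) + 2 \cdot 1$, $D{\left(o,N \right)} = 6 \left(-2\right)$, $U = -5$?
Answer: $1512$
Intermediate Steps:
$D{\left(o,N \right)} = -12$
$B = 12$ ($B = \left(5 + 5\right) + 2 = 10 + 2 = 12$)
$B + - 4 U 3 \left(13 - D{\left(5,-2 \right)}\right) = 12 + \left(-4\right) \left(-5\right) 3 \left(13 - -12\right) = 12 + 20 \cdot 3 \left(13 + 12\right) = 12 + 60 \cdot 25 = 12 + 1500 = 1512$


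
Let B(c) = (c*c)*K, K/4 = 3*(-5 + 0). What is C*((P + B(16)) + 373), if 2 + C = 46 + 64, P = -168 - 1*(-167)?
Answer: -1618704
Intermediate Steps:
K = -60 (K = 4*(3*(-5 + 0)) = 4*(3*(-5)) = 4*(-15) = -60)
P = -1 (P = -168 + 167 = -1)
B(c) = -60*c² (B(c) = (c*c)*(-60) = c²*(-60) = -60*c²)
C = 108 (C = -2 + (46 + 64) = -2 + 110 = 108)
C*((P + B(16)) + 373) = 108*((-1 - 60*16²) + 373) = 108*((-1 - 60*256) + 373) = 108*((-1 - 15360) + 373) = 108*(-15361 + 373) = 108*(-14988) = -1618704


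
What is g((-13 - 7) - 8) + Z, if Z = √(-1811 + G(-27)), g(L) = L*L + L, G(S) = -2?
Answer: 756 + 7*I*√37 ≈ 756.0 + 42.579*I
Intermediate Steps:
g(L) = L + L² (g(L) = L² + L = L + L²)
Z = 7*I*√37 (Z = √(-1811 - 2) = √(-1813) = 7*I*√37 ≈ 42.579*I)
g((-13 - 7) - 8) + Z = ((-13 - 7) - 8)*(1 + ((-13 - 7) - 8)) + 7*I*√37 = (-20 - 8)*(1 + (-20 - 8)) + 7*I*√37 = -28*(1 - 28) + 7*I*√37 = -28*(-27) + 7*I*√37 = 756 + 7*I*√37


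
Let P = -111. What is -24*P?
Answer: 2664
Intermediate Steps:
-24*P = -24*(-111) = -6*(-444) = 2664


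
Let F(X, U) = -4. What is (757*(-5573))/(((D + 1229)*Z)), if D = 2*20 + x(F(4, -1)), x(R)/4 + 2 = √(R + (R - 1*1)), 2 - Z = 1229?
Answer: 5319857621/1951255155 - 16875044*I/650418385 ≈ 2.7264 - 0.025945*I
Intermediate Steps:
Z = -1227 (Z = 2 - 1*1229 = 2 - 1229 = -1227)
x(R) = -8 + 4*√(-1 + 2*R) (x(R) = -8 + 4*√(R + (R - 1*1)) = -8 + 4*√(R + (R - 1)) = -8 + 4*√(R + (-1 + R)) = -8 + 4*√(-1 + 2*R))
D = 32 + 12*I (D = 2*20 + (-8 + 4*√(-1 + 2*(-4))) = 40 + (-8 + 4*√(-1 - 8)) = 40 + (-8 + 4*√(-9)) = 40 + (-8 + 4*(3*I)) = 40 + (-8 + 12*I) = 32 + 12*I ≈ 32.0 + 12.0*I)
(757*(-5573))/(((D + 1229)*Z)) = (757*(-5573))/((((32 + 12*I) + 1229)*(-1227))) = -(-5319857621/1951255155 + 16875044*I/650418385) = -4218761*(-1547247 + 14724*I)/2394190075185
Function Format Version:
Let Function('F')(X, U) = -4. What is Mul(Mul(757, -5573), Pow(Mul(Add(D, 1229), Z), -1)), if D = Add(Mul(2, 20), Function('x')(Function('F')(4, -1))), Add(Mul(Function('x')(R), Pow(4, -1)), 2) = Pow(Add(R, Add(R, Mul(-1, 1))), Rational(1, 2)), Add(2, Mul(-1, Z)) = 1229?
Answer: Add(Rational(5319857621, 1951255155), Mul(Rational(-16875044, 650418385), I)) ≈ Add(2.7264, Mul(-0.025945, I))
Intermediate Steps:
Z = -1227 (Z = Add(2, Mul(-1, 1229)) = Add(2, -1229) = -1227)
Function('x')(R) = Add(-8, Mul(4, Pow(Add(-1, Mul(2, R)), Rational(1, 2)))) (Function('x')(R) = Add(-8, Mul(4, Pow(Add(R, Add(R, Mul(-1, 1))), Rational(1, 2)))) = Add(-8, Mul(4, Pow(Add(R, Add(R, -1)), Rational(1, 2)))) = Add(-8, Mul(4, Pow(Add(R, Add(-1, R)), Rational(1, 2)))) = Add(-8, Mul(4, Pow(Add(-1, Mul(2, R)), Rational(1, 2)))))
D = Add(32, Mul(12, I)) (D = Add(Mul(2, 20), Add(-8, Mul(4, Pow(Add(-1, Mul(2, -4)), Rational(1, 2))))) = Add(40, Add(-8, Mul(4, Pow(Add(-1, -8), Rational(1, 2))))) = Add(40, Add(-8, Mul(4, Pow(-9, Rational(1, 2))))) = Add(40, Add(-8, Mul(4, Mul(3, I)))) = Add(40, Add(-8, Mul(12, I))) = Add(32, Mul(12, I)) ≈ Add(32.000, Mul(12.000, I)))
Mul(Mul(757, -5573), Pow(Mul(Add(D, 1229), Z), -1)) = Mul(Mul(757, -5573), Pow(Mul(Add(Add(32, Mul(12, I)), 1229), -1227), -1)) = Mul(-4218761, Pow(Mul(Add(1261, Mul(12, I)), -1227), -1)) = Mul(-4218761, Pow(Add(-1547247, Mul(-14724, I)), -1)) = Mul(-4218761, Mul(Rational(1, 2394190075185), Add(-1547247, Mul(14724, I)))) = Mul(Rational(-4218761, 2394190075185), Add(-1547247, Mul(14724, I)))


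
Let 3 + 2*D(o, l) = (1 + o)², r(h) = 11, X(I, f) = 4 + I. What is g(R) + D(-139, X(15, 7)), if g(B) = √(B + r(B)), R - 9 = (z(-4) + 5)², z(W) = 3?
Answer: 19041/2 + 2*√21 ≈ 9529.7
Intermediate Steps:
D(o, l) = -3/2 + (1 + o)²/2
R = 73 (R = 9 + (3 + 5)² = 9 + 8² = 9 + 64 = 73)
g(B) = √(11 + B) (g(B) = √(B + 11) = √(11 + B))
g(R) + D(-139, X(15, 7)) = √(11 + 73) + (-3/2 + (1 - 139)²/2) = √84 + (-3/2 + (½)*(-138)²) = 2*√21 + (-3/2 + (½)*19044) = 2*√21 + (-3/2 + 9522) = 2*√21 + 19041/2 = 19041/2 + 2*√21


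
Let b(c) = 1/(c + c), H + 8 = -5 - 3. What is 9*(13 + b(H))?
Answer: 3735/32 ≈ 116.72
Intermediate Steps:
H = -16 (H = -8 + (-5 - 3) = -8 - 8 = -16)
b(c) = 1/(2*c)
9*(13 + b(H)) = 9*(13 + (½)/(-16)) = 9*(13 + (½)*(-1/16)) = 9*(13 - 1/32) = 9*(415/32) = 3735/32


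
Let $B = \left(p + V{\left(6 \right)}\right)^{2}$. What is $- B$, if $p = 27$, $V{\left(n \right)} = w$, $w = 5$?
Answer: $-1024$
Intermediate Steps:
$V{\left(n \right)} = 5$
$B = 1024$ ($B = \left(27 + 5\right)^{2} = 32^{2} = 1024$)
$- B = \left(-1\right) 1024 = -1024$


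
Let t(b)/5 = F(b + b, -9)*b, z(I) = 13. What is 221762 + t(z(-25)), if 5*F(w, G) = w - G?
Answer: 222217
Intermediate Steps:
F(w, G) = -G/5 + w/5 (F(w, G) = (w - G)/5 = -G/5 + w/5)
t(b) = 5*b*(9/5 + 2*b/5) (t(b) = 5*((-⅕*(-9) + (b + b)/5)*b) = 5*((9/5 + (2*b)/5)*b) = 5*((9/5 + 2*b/5)*b) = 5*(b*(9/5 + 2*b/5)) = 5*b*(9/5 + 2*b/5))
221762 + t(z(-25)) = 221762 + 13*(9 + 2*13) = 221762 + 13*(9 + 26) = 221762 + 13*35 = 221762 + 455 = 222217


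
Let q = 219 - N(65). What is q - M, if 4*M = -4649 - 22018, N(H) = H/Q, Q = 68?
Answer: 234083/34 ≈ 6884.8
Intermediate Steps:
N(H) = H/68
M = -26667/4 (M = (-4649 - 22018)/4 = (1/4)*(-26667) = -26667/4 ≈ -6666.8)
q = 14827/68 (q = 219 - 65/68 = 14827/68 ≈ 218.04)
q - M = 14827/68 - 1*(-26667/4) = 14827/68 + 26667/4 = 234083/34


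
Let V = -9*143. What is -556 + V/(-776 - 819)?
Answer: -80503/145 ≈ -555.19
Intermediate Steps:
V = -1287
-556 + V/(-776 - 819) = -556 - 1287/(-776 - 819) = -556 - 1287/(-1595) = -556 - 1/1595*(-1287) = -556 + 117/145 = -80503/145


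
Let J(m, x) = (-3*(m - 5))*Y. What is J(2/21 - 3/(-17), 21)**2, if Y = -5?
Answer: 71233600/14161 ≈ 5030.3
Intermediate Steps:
J(m, x) = -75 + 15*m (J(m, x) = -3*(m - 5)*(-5) = -3*(-5 + m)*(-5) = (15 - 3*m)*(-5) = -75 + 15*m)
J(2/21 - 3/(-17), 21)**2 = (-75 + 15*(2/21 - 3/(-17)))**2 = (-75 + 15*(2*(1/21) - 3*(-1/17)))**2 = (-75 + 15*(2/21 + 3/17))**2 = (-75 + 15*(97/357))**2 = (-75 + 485/119)**2 = (-8440/119)**2 = 71233600/14161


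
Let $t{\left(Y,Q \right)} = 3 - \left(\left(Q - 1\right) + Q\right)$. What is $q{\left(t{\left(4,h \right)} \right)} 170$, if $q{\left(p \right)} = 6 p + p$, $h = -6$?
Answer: $19040$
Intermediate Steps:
$t{\left(Y,Q \right)} = 4 - 2 Q$ ($t{\left(Y,Q \right)} = 3 - \left(\left(-1 + Q\right) + Q\right) = 3 - \left(-1 + 2 Q\right) = 4 - 2 Q$)
$q{\left(p \right)} = 7 p$
$q{\left(t{\left(4,h \right)} \right)} 170 = 7 \left(4 - -12\right) 170 = 7 \left(4 + 12\right) 170 = 7 \cdot 16 \cdot 170 = 112 \cdot 170 = 19040$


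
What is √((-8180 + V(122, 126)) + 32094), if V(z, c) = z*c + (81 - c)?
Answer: √39241 ≈ 198.09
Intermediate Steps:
V(z, c) = 81 - c + c*z (V(z, c) = c*z + (81 - c) = 81 - c + c*z)
√((-8180 + V(122, 126)) + 32094) = √((-8180 + (81 - 1*126 + 126*122)) + 32094) = √((-8180 + (81 - 126 + 15372)) + 32094) = √((-8180 + 15327) + 32094) = √(7147 + 32094) = √39241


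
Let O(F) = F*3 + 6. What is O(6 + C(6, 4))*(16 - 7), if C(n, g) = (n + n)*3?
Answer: 1188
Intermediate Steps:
C(n, g) = 6*n (C(n, g) = (2*n)*3 = 6*n)
O(F) = 6 + 3*F (O(F) = 3*F + 6 = 6 + 3*F)
O(6 + C(6, 4))*(16 - 7) = (6 + 3*(6 + 6*6))*(16 - 7) = (6 + 3*(6 + 36))*9 = (6 + 3*42)*9 = (6 + 126)*9 = 132*9 = 1188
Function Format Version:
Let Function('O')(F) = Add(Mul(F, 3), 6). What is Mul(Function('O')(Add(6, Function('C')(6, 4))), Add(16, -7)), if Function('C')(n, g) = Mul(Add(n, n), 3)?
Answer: 1188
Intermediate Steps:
Function('C')(n, g) = Mul(6, n) (Function('C')(n, g) = Mul(Mul(2, n), 3) = Mul(6, n))
Function('O')(F) = Add(6, Mul(3, F)) (Function('O')(F) = Add(Mul(3, F), 6) = Add(6, Mul(3, F)))
Mul(Function('O')(Add(6, Function('C')(6, 4))), Add(16, -7)) = Mul(Add(6, Mul(3, Add(6, Mul(6, 6)))), Add(16, -7)) = Mul(Add(6, Mul(3, Add(6, 36))), 9) = Mul(Add(6, Mul(3, 42)), 9) = Mul(Add(6, 126), 9) = Mul(132, 9) = 1188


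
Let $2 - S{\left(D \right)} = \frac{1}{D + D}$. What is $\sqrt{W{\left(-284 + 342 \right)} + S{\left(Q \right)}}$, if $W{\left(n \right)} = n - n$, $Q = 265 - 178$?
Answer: $\frac{\sqrt{60378}}{174} \approx 1.4122$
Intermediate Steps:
$Q = 87$ ($Q = 265 - 178 = 87$)
$S{\left(D \right)} = 2 - \frac{1}{2 D}$ ($S{\left(D \right)} = 2 - \frac{1}{D + D} = 2 - \frac{1}{2 D}$)
$W{\left(n \right)} = 0$
$\sqrt{W{\left(-284 + 342 \right)} + S{\left(Q \right)}} = \sqrt{0 + \left(2 - \frac{1}{2 \cdot 87}\right)} = \sqrt{0 + \left(2 - \frac{1}{174}\right)} = \sqrt{0 + \frac{347}{174}} = \sqrt{\frac{347}{174}} = \frac{\sqrt{60378}}{174}$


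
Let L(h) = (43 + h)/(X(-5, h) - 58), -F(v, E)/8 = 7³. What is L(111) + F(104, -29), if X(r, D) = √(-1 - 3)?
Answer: -2312681/842 - 77*I/842 ≈ -2746.7 - 0.091449*I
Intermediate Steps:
F(v, E) = -2744 (F(v, E) = -8*7³ = -8*343 = -2744)
X(r, D) = 2*I (X(r, D) = √(-4) = 2*I)
L(h) = (-58 - 2*I)*(43 + h)/3368 (L(h) = (43 + h)/(2*I - 58) = (43 + h)/(-58 + 2*I) = (43 + h)*((-58 - 2*I)/3368) = (-58 - 2*I)*(43 + h)/3368)
L(111) + F(104, -29) = -(29 + I)*(43 + 111)/1684 - 2744 = -1/1684*(29 + I)*154 - 2744 = (-2233/842 - 77*I/842) - 2744 = -2312681/842 - 77*I/842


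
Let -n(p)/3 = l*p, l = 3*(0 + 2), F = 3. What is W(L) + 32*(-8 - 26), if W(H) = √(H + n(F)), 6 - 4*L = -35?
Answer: -1088 + 5*I*√7/2 ≈ -1088.0 + 6.6144*I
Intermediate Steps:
L = 41/4 (L = 3/2 - ¼*(-35) = 3/2 + 35/4 = 41/4 ≈ 10.250)
l = 6 (l = 3*2 = 6)
n(p) = -18*p
W(H) = √(-54 + H) (W(H) = √(H - 18*3) = √(H - 54) = √(-54 + H))
W(L) + 32*(-8 - 26) = √(-54 + 41/4) + 32*(-8 - 26) = √(-175/4) + 32*(-34) = 5*I*√7/2 - 1088 = -1088 + 5*I*√7/2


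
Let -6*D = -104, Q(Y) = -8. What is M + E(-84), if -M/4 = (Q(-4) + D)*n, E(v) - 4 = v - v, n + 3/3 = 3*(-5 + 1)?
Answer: 1468/3 ≈ 489.33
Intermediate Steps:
D = 52/3 (D = -⅙*(-104) = 52/3 ≈ 17.333)
n = -13 (n = -1 + 3*(-5 + 1) = -1 + 3*(-4) = -1 - 12 = -13)
E(v) = 4 (E(v) = 4 + (v - v) = 4 + 0 = 4)
M = 1456/3 (M = -4*(-8 + 52/3)*(-13) = -112*(-13)/3 = -4*(-364/3) = 1456/3 ≈ 485.33)
M + E(-84) = 1456/3 + 4 = 1468/3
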